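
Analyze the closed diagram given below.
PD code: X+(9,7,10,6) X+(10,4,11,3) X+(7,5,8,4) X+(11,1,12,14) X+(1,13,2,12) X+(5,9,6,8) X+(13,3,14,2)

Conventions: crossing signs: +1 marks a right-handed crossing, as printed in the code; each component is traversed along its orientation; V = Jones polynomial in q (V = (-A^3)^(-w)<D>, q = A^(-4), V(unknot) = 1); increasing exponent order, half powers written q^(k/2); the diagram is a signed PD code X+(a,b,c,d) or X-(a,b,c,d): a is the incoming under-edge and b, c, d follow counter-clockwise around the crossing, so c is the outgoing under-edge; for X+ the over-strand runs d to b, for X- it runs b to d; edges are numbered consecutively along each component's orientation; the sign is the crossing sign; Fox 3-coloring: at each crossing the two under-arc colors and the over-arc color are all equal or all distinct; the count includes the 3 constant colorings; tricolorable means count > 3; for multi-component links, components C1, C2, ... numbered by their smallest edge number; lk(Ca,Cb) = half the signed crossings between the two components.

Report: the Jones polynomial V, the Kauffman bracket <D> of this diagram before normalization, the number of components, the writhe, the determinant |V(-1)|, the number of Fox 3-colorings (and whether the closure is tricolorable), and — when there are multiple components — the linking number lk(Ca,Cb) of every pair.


V = q^2 + 2q^4 - 2q^5 + q^6 - 2q^7 + q^8
<D> = -A^-11 + 2A^-7 - A^-3 + 2A - 2A^5 - A^13 (w = +7)
1 component over 7 crossings, w = +7
27 Fox colorings among 3^7, |V(-1)| = 9: tricolorable
why: V spans 6 powers of q: at least 6 crossings in any diagram


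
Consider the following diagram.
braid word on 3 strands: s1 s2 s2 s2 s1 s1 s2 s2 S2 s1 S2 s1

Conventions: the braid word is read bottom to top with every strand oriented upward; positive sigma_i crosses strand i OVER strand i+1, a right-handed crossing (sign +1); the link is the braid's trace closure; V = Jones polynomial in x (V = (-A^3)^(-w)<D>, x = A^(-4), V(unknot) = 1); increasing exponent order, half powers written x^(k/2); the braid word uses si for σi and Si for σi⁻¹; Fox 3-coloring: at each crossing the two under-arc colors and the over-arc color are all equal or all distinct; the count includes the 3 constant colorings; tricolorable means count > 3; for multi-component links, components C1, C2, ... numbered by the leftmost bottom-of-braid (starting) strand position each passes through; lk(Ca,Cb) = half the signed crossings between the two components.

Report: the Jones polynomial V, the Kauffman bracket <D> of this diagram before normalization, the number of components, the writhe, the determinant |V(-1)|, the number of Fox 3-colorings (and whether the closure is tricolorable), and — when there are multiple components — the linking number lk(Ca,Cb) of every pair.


Jones polynomial: V(x) = x^3 + x^5 - x^6 + x^7 - x^8 + x^9 - x^10
<D> = -A^-16 + A^-12 - A^-8 + A^-4 - 1 + A^4 + A^12; writhe +8
components 1, writhe +8 (12 crossings)
3-colorings: 3 of 3^12, det 7 — not tricolorable
note: |V(-1)| = 7: so not tricolorable, since 3 does not divide 7


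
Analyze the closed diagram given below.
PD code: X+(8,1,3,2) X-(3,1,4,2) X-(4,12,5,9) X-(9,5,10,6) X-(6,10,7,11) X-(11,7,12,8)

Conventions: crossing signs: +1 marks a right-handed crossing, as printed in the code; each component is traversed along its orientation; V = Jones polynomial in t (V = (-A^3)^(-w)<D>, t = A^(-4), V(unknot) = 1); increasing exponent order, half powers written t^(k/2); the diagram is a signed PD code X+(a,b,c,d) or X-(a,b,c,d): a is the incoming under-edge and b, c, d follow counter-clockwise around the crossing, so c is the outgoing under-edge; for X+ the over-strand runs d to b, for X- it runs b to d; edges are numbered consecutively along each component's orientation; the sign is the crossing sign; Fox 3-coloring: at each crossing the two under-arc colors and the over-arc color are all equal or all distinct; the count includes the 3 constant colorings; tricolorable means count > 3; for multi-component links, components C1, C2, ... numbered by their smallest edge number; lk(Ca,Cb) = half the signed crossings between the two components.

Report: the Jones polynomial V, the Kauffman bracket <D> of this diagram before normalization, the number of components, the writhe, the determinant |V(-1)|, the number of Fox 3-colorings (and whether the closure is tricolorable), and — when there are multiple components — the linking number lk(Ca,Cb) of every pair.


V = t^-6 + t^-3 + t^-2 + t^-1
<D> = A^-8 + A^-4 + 1 + A^12 (w = -4)
3 components over 6 crossings, w = -4
lk(C1,C2): 0
lk(C1,C3) = 0
linking number lk(C2,C3) = -2
9 Fox colorings among 3^7, |V(-1)| = 0: tricolorable
why: w = -4 shifts under R1 moves; the (-A^3)^(4) factor cancels that in V


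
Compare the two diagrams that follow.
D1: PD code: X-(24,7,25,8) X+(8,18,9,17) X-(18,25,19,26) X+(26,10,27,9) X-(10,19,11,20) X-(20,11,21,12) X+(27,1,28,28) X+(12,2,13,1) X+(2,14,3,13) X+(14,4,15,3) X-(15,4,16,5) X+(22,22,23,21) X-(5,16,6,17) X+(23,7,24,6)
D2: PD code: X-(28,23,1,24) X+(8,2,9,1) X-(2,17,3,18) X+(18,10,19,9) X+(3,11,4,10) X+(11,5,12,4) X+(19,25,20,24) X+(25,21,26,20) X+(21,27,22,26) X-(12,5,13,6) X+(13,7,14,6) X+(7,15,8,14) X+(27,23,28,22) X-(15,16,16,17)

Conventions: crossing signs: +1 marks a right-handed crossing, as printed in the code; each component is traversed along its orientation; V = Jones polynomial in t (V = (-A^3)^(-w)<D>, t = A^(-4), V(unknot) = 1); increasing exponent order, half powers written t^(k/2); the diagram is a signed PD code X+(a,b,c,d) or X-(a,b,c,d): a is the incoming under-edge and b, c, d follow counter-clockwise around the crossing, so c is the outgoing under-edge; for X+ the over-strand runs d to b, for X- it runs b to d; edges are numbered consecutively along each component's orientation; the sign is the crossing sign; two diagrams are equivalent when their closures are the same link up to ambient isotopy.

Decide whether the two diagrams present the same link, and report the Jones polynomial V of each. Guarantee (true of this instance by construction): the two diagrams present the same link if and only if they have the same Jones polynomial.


equivalent: no
V(D1) = -t^-3 + 2t^-2 - 2t^-1 + 3 - 2t + 2t^2 - t^3  (w +2, c 14, <D> = -A^-6 + 2A^-2 - 2A^2 + 3A^6 - 2A^10 + 2A^14 - A^18)
V(D2) = t^2 - t^3 + 3t^4 - 3t^5 + 4t^6 - 4t^7 + 2t^8 - 2t^9 + t^10  (w +6, c 14, <D> = A^-22 - 2A^-18 + 2A^-14 - 4A^-10 + 4A^-6 - 3A^-2 + 3A^2 - A^6 + A^10)
why: 2 values of V(t) split the 2 diagrams


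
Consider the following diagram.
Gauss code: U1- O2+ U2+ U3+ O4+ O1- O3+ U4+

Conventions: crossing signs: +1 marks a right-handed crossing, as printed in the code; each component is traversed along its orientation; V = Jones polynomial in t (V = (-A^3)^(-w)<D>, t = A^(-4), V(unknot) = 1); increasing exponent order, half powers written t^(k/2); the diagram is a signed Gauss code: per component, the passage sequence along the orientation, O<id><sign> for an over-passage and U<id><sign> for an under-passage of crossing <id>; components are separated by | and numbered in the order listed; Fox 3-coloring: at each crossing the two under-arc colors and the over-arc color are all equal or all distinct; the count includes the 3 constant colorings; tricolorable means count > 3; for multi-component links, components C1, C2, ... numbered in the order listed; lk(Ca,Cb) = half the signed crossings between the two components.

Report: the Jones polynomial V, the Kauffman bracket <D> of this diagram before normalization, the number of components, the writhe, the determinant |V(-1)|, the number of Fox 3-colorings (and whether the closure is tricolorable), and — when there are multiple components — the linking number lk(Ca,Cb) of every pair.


V = 1
<D> = A^6 (w = +2)
1 component over 4 crossings, w = +2
3 Fox colorings among 3^4, |V(-1)| = 1: not tricolorable
why: w = +2 (over 4 crossings) is diagram-only; (-A^3)^(-2) removes it from V


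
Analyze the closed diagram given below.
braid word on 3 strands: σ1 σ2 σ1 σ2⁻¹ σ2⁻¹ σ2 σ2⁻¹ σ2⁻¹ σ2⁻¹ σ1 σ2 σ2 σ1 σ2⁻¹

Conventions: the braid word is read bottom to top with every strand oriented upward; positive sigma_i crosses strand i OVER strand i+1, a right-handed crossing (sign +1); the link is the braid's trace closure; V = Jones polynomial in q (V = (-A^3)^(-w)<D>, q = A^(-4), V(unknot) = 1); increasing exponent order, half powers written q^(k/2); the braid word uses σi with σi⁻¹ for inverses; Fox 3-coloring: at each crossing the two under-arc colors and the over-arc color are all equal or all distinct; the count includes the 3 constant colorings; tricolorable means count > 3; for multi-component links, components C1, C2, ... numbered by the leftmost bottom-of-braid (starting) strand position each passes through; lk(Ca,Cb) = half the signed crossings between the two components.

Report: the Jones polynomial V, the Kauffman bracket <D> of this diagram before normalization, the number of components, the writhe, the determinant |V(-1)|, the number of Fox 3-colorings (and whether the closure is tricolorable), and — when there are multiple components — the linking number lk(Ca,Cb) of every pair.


V(q) = -q^-1 + 2 - q + 2q^2 - q^3 + q^4 - q^5
bracket: -A^-14 + A^-10 - A^-6 + 2A^-2 - A^2 + 2A^6 - A^10, w = +2
1 component, writhe +2, over 14 crossings
det 9, colorings 9 of 3^14 — tricolorable
observation: V spans 6 powers of q: at least 6 crossings in any diagram


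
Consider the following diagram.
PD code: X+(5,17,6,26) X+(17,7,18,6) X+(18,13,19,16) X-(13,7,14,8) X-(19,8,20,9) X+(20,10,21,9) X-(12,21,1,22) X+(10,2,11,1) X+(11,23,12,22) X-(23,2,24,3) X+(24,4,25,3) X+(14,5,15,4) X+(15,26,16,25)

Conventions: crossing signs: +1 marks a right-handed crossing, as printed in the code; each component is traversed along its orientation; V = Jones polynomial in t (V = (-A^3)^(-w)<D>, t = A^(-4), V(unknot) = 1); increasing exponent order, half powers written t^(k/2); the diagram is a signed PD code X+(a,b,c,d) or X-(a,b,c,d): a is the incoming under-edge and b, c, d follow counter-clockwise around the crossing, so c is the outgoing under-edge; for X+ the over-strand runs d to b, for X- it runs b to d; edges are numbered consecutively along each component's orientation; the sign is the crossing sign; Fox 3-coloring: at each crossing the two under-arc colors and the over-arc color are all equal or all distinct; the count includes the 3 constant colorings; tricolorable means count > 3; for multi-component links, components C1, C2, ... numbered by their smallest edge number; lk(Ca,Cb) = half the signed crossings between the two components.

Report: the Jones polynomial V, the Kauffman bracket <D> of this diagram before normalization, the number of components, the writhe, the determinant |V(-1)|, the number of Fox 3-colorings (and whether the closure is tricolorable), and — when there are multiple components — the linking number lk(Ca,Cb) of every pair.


V = t + 2t^3 + t^5
<D> = -A^-5 - 2A^3 - A^11 (w = +5)
3 components over 13 crossings, w = +5
lk(C1,C2): 0
lk(C1,C3) = +1
linking number lk(C2,C3) = +1
3 Fox colorings among 3^13, |V(-1)| = 4: not tricolorable
why: the span of V is 4, within the link bound 13 + 3 - 1


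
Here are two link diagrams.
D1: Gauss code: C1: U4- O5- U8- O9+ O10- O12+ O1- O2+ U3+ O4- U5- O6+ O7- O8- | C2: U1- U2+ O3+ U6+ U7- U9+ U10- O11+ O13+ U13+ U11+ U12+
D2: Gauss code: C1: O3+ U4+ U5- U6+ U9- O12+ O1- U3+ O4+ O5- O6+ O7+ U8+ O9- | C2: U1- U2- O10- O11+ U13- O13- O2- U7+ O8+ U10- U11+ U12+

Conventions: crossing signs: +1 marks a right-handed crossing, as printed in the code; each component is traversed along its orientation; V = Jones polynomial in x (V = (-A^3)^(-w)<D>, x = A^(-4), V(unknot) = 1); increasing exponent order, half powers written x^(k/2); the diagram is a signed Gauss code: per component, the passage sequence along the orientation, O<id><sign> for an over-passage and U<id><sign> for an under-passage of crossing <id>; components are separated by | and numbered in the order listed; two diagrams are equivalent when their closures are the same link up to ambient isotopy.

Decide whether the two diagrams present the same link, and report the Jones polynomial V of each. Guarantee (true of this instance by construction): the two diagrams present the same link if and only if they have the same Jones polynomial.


equivalent: no
D1 (bracket A^-3 + 2A^5 - A^9 + A^13 - A^17; 13 crossings at w = +1): V = x^(-7/2) - x^(-5/2) + x^(-3/2) - 2x^(-1/2) - x^(3/2)
D2 (bracket A^-7 + A; 13 crossings at w = +1): V = -x^(1/2) - x^(5/2)
key observation: V(x) takes 2 values over 2 diagrams, fixing the grouping


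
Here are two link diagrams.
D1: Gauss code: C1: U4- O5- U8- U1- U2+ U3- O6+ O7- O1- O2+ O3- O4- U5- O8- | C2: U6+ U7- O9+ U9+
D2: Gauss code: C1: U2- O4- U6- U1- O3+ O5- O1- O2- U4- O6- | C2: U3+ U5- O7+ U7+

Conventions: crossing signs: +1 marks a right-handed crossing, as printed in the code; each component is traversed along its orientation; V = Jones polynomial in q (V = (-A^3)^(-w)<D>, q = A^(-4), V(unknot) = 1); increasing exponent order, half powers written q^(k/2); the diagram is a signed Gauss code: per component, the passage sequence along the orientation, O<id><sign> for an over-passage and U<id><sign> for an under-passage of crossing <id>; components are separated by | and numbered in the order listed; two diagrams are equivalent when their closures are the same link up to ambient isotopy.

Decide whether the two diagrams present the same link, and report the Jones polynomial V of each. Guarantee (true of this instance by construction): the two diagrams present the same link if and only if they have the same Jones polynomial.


equivalent: yes
V(D1) = q^(-9/2) - q^(-5/2) - q^(-3/2) - q^(-1/2)  (w -3, c 9, <D> = A^-7 + A^-3 + A - A^9)
D2 (bracket A^-7 + A^-3 + A - A^9; 7 crossings at w = -3): V = q^(-9/2) - q^(-5/2) - q^(-3/2) - q^(-1/2)
why: Reidemeister moves carry D1 (9 crossings) to D2 (7)


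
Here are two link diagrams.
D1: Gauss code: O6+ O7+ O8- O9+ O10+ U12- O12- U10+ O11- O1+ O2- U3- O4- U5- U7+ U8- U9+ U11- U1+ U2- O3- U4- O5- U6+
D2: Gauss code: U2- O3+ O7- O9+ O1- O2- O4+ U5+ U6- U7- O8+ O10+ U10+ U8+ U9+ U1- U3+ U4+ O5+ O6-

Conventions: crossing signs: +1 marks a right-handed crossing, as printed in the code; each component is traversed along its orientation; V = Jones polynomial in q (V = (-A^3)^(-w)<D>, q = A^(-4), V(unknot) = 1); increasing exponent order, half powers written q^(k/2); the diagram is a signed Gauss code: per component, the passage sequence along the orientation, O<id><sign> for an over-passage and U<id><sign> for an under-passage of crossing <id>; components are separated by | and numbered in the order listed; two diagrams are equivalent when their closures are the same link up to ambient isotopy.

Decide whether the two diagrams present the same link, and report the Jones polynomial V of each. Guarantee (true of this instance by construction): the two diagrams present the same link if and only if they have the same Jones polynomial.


equivalent: no
D1 (bracket A^-2 + A^6 - A^10; 12 crossings at w = -2): V = -q^-4 + q^-3 + q^-1
D2 (bracket A^6; 10 crossings at w = +2): V = 1
key observation: V(q) takes 2 values over 2 diagrams, fixing the grouping


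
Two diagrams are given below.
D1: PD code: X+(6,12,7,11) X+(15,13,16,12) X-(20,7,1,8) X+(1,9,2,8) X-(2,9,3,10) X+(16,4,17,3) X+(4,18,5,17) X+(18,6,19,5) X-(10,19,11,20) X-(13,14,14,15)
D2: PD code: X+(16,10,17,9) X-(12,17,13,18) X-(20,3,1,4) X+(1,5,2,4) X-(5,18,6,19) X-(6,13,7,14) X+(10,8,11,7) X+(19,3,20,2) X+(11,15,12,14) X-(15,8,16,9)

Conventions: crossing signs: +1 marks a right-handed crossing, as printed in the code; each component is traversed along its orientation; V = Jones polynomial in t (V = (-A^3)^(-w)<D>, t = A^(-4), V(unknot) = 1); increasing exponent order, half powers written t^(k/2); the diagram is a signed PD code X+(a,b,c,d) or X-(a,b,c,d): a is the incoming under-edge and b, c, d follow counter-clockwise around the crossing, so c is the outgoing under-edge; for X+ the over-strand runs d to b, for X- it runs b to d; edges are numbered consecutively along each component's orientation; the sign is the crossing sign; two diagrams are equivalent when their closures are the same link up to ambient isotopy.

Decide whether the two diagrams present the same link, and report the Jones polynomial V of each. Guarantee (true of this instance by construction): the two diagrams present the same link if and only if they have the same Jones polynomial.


equivalent: no
D1 (bracket A^-14 - 2A^-10 + 2A^-6 - 2A^-2 + 2A^2 - A^6 + A^10; 10 crossings at w = +2): V = t^-1 - 1 + 2t - 2t^2 + 2t^3 - 2t^4 + t^5
V(D2) = 1  [10 crossings, <D> = 1, w = 0]
observation: comparing 2 Jones polynomials yields 2 groups


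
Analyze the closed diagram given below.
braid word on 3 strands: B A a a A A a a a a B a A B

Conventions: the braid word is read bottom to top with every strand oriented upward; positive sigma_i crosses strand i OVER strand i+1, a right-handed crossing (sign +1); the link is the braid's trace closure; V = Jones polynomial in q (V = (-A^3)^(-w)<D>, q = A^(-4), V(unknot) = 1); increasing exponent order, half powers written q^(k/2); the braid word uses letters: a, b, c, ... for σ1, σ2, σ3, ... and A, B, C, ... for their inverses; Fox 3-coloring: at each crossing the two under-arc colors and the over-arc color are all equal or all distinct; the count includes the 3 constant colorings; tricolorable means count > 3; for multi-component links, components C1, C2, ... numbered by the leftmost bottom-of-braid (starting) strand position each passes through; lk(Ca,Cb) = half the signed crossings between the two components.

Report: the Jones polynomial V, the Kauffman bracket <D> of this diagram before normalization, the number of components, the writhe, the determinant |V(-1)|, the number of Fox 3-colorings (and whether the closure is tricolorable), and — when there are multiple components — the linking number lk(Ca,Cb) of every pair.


V(q) = -q^-3 + q^-2 - q^-1 + 3 - q + q^2 - q^3
bracket: -A^-12 + A^-8 - A^-4 + 3 - A^4 + A^8 - A^12, w = 0
1 component, writhe 0, over 14 crossings
det 9, colorings 27 of 3^14 — tricolorable
observation: V is palindromic (span 6, det 9): q -> 1/q fixes it; necessary, not sufficient, for amphichirality


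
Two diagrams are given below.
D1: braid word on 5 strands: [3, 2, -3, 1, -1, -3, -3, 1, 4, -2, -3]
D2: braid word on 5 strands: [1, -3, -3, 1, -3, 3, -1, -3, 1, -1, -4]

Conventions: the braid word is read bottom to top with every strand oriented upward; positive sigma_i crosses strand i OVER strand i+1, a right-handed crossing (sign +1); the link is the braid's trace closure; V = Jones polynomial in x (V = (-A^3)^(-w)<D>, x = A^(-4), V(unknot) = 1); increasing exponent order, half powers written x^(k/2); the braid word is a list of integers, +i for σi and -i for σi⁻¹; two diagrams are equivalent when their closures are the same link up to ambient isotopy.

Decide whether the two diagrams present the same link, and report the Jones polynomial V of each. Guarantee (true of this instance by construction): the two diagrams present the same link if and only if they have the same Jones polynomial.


equivalent: yes
D1 (bracket A^-1 + A^3 + A^7 - A^15; 11 crossings at w = -1): V = x^(-9/2) - x^(-5/2) - x^(-3/2) - x^(-1/2)
V(D2) = x^(-9/2) - x^(-5/2) - x^(-3/2) - x^(-1/2)  [11 crossings, <D> = A^-7 + A^-3 + A - A^9, w = -3]
observation: all 2 diagrams share one V(x), hence one class


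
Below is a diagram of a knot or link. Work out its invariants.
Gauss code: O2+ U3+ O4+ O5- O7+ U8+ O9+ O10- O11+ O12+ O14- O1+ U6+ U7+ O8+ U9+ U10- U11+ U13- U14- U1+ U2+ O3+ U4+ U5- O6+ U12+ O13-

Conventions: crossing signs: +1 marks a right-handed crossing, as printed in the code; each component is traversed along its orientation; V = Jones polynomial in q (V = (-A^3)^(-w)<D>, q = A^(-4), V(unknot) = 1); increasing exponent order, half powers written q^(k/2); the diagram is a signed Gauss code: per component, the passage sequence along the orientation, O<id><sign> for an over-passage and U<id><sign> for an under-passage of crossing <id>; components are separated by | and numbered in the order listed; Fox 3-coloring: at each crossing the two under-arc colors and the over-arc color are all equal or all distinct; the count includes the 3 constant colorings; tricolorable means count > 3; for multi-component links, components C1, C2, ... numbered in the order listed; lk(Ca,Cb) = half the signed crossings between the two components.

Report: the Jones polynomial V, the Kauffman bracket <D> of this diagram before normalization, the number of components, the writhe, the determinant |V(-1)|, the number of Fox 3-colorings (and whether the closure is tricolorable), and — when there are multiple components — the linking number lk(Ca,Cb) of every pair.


V(q) = q^2 + q^4 - q^5 + q^6 - q^7
bracket: -A^-10 + A^-6 - A^-2 + A^2 + A^10, w = +6
1 component, writhe +6, over 14 crossings
det 5, colorings 3 of 3^14 — not tricolorable
observation: w = +6 (over 14 crossings) is diagram-only; (-A^3)^(-6) removes it from V


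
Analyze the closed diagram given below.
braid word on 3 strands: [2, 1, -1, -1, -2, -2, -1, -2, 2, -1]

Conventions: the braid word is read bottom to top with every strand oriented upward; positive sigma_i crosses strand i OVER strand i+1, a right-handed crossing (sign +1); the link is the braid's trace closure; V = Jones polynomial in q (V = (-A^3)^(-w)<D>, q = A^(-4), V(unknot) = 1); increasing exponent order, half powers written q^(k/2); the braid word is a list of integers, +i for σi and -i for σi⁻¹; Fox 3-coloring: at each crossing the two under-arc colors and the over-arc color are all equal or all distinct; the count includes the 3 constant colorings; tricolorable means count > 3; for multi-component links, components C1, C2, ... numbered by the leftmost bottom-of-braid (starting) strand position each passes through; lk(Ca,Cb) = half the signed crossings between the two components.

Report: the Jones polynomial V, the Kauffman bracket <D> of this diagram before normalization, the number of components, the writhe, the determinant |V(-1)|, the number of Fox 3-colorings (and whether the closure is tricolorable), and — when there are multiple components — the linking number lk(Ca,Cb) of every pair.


V(q) = -q^-6 + q^-5 - q^-4 + 2q^-3 - q^-2 + q^-1
bracket: A^-8 - A^-4 + 2 - A^4 + A^8 - A^12, w = -4
1 component, writhe -4, over 10 crossings
det 7, colorings 3 of 3^10 — not tricolorable
observation: the span of V is 5, forcing >= 5 crossings in any diagram


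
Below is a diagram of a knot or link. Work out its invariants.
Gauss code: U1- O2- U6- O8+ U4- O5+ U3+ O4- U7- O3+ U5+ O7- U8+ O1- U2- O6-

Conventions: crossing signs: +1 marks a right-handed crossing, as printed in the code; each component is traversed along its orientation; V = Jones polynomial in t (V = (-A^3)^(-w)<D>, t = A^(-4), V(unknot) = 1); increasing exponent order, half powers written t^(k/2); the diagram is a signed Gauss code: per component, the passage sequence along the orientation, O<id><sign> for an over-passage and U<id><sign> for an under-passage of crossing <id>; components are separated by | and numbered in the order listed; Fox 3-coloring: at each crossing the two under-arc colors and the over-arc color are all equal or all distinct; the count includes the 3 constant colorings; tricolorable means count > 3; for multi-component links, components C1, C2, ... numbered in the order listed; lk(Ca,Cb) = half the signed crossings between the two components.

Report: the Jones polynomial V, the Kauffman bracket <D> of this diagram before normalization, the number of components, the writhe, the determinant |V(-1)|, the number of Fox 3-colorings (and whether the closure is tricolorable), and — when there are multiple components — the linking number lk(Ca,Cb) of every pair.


V = -t^-6 + 2t^-5 - 2t^-4 + 3t^-3 - 3t^-2 + 2t^-1 - 1 + t
<D> = A^-10 - A^-6 + 2A^-2 - 3A^2 + 3A^6 - 2A^10 + 2A^14 - A^18 (w = -2)
1 component over 8 crossings, w = -2
9 Fox colorings among 3^8, |V(-1)| = 15: tricolorable
why: |V(-1)| = 15: so tricolorable, since 3 divides 15


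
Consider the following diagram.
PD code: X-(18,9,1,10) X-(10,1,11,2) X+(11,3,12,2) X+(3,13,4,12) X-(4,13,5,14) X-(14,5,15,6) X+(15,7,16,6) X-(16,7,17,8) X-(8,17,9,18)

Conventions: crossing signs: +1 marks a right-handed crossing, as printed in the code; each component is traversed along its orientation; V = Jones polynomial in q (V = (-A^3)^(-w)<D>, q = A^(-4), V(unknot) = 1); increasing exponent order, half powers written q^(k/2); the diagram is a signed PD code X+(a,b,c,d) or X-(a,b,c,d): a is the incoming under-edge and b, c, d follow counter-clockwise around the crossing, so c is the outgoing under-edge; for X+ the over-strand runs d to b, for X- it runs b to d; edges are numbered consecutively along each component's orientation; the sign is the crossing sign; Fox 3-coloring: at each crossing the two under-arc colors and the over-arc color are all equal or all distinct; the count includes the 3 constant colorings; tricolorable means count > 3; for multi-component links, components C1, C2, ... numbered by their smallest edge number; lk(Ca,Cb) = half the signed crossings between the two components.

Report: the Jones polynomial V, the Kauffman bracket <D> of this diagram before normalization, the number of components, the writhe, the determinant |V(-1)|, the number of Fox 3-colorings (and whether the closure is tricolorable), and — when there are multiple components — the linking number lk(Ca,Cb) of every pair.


V(q) = -q^-4 + q^-3 + q^-1
bracket: -A^-5 - A^3 + A^7, w = -3
1 component, writhe -3, over 9 crossings
det 3, colorings 9 of 3^9 — tricolorable
observation: w = -3 shifts under R1 moves; the (-A^3)^(3) factor cancels that in V


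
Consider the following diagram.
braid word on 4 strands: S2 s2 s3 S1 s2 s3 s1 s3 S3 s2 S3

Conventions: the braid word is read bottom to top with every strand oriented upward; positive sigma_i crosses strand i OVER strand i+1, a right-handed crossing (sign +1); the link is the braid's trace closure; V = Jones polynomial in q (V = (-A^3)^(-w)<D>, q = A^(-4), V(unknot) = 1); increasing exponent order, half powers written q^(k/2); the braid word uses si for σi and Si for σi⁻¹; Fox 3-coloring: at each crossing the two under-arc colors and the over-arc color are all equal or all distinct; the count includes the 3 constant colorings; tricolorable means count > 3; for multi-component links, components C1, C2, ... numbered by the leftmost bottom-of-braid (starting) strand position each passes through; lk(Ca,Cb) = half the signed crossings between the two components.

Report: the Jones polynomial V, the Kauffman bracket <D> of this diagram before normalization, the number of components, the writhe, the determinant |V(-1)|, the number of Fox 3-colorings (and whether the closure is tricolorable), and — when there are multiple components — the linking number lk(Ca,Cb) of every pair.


V(q) = 1
bracket: -A^9, w = +3
1 component, writhe +3, over 11 crossings
det 1, colorings 3 of 3^11 — not tricolorable
observation: det 1 = |V(-1)|; not divisible by 3, so not tricolorable


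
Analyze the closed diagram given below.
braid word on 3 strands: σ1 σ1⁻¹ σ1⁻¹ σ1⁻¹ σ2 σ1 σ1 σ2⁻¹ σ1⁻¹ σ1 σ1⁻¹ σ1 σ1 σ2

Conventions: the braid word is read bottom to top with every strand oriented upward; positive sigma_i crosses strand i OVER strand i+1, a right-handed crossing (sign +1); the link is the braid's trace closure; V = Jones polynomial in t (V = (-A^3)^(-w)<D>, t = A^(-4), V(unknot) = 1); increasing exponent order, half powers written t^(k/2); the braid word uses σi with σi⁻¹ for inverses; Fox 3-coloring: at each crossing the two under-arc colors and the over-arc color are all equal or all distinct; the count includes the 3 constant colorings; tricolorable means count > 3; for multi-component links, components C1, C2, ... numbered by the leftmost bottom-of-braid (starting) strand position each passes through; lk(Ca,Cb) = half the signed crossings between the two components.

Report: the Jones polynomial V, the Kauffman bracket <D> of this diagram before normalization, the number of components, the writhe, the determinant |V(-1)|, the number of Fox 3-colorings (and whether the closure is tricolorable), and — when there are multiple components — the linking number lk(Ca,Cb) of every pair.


V = -t^-1 + 2 - t + 2t^2 - t^3 + t^4 - t^5
<D> = -A^-14 + A^-10 - A^-6 + 2A^-2 - A^2 + 2A^6 - A^10 (w = +2)
1 component over 14 crossings, w = +2
9 Fox colorings among 3^14, |V(-1)| = 9: tricolorable
why: w = +2 shifts under R1 moves; the (-A^3)^(-2) factor cancels that in V


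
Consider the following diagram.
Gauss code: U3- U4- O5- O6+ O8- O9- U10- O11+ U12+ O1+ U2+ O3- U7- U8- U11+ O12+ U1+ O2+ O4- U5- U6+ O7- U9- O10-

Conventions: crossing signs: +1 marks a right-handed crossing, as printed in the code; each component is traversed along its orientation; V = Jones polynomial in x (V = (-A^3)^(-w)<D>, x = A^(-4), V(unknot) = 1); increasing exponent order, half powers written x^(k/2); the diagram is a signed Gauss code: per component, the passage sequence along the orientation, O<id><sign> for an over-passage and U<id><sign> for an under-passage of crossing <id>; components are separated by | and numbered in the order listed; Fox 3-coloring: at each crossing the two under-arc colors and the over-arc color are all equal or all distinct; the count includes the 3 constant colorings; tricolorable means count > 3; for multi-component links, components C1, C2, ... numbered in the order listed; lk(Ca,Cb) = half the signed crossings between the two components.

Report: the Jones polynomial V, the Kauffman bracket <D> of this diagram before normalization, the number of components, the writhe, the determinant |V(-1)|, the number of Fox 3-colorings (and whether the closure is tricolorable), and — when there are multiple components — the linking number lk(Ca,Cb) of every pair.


V(x) = -x^-5 + x^-4 - x^-3 + 2x^-2 - x^-1 + 2 - x
bracket: -A^-10 + 2A^-6 - A^-2 + 2A^2 - A^6 + A^10 - A^14, w = -2
1 component, writhe -2, over 12 crossings
det 9, colorings 9 of 3^12 — tricolorable
observation: w = -2 (over 12 crossings) is diagram-only; (-A^3)^(2) removes it from V


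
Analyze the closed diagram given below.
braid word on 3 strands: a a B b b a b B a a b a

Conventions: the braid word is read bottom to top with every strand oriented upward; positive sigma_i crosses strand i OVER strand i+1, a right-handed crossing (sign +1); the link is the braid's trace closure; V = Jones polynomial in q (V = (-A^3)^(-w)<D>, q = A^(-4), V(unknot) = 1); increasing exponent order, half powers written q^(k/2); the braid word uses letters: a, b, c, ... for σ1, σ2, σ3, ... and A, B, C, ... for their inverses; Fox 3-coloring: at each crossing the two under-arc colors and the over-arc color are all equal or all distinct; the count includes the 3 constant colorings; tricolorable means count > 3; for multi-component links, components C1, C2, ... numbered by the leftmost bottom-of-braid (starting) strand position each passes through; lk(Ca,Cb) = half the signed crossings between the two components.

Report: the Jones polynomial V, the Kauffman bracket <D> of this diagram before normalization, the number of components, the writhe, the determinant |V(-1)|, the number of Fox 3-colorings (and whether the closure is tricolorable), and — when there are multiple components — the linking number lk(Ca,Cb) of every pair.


Jones polynomial: V(q) = q^3 + q^5 - q^8
<D> = -A^-8 + A^4 + A^12; writhe +8
components 1, writhe +8 (12 crossings)
3-colorings: 9 of 3^12, det 3 — tricolorable
note: the span of V is 5, forcing >= 5 crossings in any diagram


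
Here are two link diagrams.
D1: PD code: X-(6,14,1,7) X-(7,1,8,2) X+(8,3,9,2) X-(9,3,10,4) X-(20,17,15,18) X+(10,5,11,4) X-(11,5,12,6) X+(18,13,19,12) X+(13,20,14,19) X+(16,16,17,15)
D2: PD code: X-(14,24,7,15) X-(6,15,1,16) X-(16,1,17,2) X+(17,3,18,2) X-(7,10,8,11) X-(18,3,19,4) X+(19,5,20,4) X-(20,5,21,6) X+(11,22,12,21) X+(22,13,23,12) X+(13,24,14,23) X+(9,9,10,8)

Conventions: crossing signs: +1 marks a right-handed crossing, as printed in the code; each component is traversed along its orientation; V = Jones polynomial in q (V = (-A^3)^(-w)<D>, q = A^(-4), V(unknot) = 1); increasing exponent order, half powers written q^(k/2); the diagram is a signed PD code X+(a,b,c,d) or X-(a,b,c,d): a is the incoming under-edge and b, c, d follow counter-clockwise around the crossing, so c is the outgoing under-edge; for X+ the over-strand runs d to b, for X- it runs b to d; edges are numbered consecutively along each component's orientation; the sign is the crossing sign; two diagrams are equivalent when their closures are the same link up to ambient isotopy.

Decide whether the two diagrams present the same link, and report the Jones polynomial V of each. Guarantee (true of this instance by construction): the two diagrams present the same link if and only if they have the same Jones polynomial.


same link: yes
V(D1) = q^-2 + 2 + q^2  [10 crossings, <D> = A^-8 + 2 + A^8, w = 0]
V(D2) = q^-2 + 2 + q^2  [12 crossings, <D> = A^-8 + 2 + A^8, w = 0]
insight: all 2 diagrams share one V(q), hence one class


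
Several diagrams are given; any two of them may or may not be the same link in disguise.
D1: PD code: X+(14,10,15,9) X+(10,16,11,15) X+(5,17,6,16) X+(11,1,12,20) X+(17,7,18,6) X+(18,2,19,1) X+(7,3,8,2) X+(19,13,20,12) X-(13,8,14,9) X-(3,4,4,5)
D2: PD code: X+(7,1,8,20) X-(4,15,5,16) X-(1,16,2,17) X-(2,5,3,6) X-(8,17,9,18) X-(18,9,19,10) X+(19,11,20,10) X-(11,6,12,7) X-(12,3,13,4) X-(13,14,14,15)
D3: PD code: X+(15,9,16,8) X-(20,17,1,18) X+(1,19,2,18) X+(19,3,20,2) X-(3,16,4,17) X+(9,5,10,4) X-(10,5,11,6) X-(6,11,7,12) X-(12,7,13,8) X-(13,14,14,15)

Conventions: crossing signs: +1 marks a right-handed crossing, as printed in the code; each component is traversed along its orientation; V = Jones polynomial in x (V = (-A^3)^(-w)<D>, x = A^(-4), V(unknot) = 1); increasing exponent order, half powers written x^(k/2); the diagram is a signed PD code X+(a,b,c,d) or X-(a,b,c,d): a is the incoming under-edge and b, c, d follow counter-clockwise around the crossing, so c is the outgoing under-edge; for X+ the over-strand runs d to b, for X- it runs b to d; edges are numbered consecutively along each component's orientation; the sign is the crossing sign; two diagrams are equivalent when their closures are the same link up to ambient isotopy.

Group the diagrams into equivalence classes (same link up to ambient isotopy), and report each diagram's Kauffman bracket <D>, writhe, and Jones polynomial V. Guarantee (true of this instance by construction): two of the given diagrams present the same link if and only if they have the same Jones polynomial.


equivalence classes: {D1} | {D2} | {D3}
D1 (bracket -A^-10 + A^-6 - A^-2 + A^2 + A^10; 10 crossings at w = +6): V = x^2 + x^4 - x^5 + x^6 - x^7
V(D2) = -x^-4 + x^-3 + x^-1  (w -6, c 10, <D> = A^-14 + A^-6 - A^-2)
D3 (bracket A^-6; 10 crossings at w = -2): V = 1
key observation: comparing 3 Jones polynomials yields 3 groups


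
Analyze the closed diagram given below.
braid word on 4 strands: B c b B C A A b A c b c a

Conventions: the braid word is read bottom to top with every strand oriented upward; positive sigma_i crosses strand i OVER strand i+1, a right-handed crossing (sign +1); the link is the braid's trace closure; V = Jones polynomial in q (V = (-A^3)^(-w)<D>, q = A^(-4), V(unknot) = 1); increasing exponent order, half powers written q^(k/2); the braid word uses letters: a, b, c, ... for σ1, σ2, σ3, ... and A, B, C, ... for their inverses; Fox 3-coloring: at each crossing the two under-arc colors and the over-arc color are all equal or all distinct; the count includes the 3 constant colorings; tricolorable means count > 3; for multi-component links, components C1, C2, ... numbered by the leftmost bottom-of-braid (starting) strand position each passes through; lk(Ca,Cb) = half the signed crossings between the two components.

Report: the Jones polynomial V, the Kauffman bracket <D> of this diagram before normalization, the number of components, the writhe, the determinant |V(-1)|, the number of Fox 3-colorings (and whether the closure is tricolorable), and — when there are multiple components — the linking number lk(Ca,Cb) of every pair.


Jones polynomial: V(q) = -q^-3 + 3q^-2 - 2q^-1 + 4 - 2q + 3q^2 - q^3
<D> = A^-9 - 3A^-5 + 2A^-1 - 4A^3 + 2A^7 - 3A^11 + A^15; writhe +1
components 3, writhe +1 (13 crossings)
linking number lk(C1,C2) = 0
lk(C1,C3): 0
lk(C2,C3) = 0
3-colorings: 3 of 3^13, det 16 — not tricolorable
note: V is palindromic (span 6, det 16): q -> 1/q fixes it; necessary, not sufficient, for amphichirality


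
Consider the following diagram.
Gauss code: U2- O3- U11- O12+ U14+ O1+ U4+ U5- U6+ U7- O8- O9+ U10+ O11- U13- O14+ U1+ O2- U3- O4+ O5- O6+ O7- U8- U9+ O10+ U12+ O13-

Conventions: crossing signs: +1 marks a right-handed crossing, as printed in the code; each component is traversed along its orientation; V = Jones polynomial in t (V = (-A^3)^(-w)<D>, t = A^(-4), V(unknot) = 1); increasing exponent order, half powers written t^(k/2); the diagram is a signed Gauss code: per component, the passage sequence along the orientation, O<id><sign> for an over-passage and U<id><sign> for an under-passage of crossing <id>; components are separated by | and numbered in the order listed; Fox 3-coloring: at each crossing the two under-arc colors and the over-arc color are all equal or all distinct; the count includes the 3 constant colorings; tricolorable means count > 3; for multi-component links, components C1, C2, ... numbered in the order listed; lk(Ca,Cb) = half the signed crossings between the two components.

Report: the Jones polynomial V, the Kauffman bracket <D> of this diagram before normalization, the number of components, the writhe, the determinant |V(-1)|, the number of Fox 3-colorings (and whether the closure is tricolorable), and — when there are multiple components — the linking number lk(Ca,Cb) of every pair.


Jones polynomial: V(t) = t^-4 - 3t^-3 + 5t^-2 - 6t^-1 + 7 - 6t + 5t^2 - 3t^3 + t^4
<D> = A^-16 - 3A^-12 + 5A^-8 - 6A^-4 + 7 - 6A^4 + 5A^8 - 3A^12 + A^16; writhe 0
components 1, writhe 0 (14 crossings)
3-colorings: 3 of 3^14, det 37 — not tricolorable
note: |V(-1)| = 37: so not tricolorable, since 3 does not divide 37


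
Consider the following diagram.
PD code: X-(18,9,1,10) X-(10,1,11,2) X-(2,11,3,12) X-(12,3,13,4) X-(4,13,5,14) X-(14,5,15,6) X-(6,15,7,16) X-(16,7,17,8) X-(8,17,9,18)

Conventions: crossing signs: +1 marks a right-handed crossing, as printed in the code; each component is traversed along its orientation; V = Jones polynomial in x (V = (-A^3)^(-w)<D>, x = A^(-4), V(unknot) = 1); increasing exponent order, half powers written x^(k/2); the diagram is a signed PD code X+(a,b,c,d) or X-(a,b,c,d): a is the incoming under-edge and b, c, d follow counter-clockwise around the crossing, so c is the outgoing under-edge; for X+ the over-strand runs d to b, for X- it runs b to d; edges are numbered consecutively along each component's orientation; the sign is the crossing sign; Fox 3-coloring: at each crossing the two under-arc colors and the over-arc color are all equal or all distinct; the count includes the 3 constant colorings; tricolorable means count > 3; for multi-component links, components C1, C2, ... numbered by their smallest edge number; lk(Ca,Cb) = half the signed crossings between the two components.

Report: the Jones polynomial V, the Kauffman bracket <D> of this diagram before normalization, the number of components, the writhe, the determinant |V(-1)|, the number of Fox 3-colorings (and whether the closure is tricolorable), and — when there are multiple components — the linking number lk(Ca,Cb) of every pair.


Jones polynomial: V(x) = -x^-13 + x^-12 - x^-11 + x^-10 - x^-9 + x^-8 - x^-7 + x^-6 + x^-4
<D> = -A^-11 - A^-3 + A - A^5 + A^9 - A^13 + A^17 - A^21 + A^25; writhe -9
components 1, writhe -9 (9 crossings)
3-colorings: 9 of 3^9, det 9 — tricolorable
note: w = -9 (over 9 crossings) is diagram-only; (-A^3)^(9) removes it from V
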